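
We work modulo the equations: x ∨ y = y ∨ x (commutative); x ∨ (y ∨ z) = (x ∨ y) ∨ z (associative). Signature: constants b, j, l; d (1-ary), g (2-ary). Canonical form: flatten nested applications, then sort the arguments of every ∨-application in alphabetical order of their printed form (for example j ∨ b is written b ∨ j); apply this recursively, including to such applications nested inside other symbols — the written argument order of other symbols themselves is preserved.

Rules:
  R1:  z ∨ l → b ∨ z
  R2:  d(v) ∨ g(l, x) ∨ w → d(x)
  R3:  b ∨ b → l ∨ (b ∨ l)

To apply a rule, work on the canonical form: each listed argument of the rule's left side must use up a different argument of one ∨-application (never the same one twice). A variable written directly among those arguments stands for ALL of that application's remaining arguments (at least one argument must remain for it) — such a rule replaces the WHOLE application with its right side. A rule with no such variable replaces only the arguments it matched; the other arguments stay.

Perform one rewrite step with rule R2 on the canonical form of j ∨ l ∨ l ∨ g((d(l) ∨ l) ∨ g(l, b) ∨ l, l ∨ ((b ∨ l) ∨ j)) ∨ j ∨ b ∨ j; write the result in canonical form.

Canonical form:  b ∨ g(d(l) ∨ g(l, b) ∨ l ∨ l, b ∨ j ∨ l ∨ l) ∨ j ∨ j ∨ j ∨ l ∨ l
R2 matches:  uses d(l), g(l, b);  v := l, w := l ∨ l, x := b
The variable takes the whole remainder — replace the entire application.
Giving:  b ∨ g(d(b), b ∨ j ∨ l ∨ l) ∨ j ∨ j ∨ j ∨ l ∨ l

Answer: b ∨ g(d(b), b ∨ j ∨ l ∨ l) ∨ j ∨ j ∨ j ∨ l ∨ l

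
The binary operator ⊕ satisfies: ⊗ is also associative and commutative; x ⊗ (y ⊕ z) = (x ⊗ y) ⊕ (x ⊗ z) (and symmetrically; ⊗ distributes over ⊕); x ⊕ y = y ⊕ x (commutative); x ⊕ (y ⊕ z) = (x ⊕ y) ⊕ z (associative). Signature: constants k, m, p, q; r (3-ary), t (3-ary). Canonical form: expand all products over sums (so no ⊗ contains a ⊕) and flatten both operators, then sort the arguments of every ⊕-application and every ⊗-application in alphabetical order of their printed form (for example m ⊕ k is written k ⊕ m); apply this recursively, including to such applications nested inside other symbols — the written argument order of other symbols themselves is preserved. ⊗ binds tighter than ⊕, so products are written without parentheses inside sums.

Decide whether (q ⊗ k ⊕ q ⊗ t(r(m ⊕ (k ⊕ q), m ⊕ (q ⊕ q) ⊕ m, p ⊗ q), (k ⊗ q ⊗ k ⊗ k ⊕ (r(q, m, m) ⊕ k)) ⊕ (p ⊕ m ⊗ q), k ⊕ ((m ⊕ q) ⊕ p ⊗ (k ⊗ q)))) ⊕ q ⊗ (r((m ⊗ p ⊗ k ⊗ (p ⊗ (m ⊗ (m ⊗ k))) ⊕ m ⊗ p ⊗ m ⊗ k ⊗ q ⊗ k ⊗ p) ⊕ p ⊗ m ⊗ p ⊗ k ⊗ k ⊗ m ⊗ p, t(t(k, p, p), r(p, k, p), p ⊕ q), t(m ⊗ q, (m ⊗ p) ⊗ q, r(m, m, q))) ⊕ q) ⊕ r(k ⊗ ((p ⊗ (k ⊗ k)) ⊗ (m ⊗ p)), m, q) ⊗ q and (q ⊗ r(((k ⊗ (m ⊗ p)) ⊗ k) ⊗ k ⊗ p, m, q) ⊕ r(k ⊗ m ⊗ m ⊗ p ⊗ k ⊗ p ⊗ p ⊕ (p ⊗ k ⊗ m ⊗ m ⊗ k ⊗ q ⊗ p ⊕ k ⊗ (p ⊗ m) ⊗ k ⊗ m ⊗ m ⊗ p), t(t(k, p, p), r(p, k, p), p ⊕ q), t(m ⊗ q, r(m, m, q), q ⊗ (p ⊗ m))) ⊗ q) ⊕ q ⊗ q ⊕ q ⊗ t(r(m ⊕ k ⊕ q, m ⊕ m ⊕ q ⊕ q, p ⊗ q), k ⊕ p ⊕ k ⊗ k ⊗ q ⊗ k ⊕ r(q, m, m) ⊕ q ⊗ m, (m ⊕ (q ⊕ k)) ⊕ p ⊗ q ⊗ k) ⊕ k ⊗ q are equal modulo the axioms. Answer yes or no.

Answer: no — k ⊗ q ⊕ q ⊗ q ⊕ q ⊗ r(k ⊗ k ⊗ k ⊗ m ⊗ p ⊗ p, m, q) ⊕ q ⊗ r(k ⊗ k ⊗ m ⊗ m ⊗ m ⊗ p ⊗ p ⊕ k ⊗ k ⊗ m ⊗ m ⊗ p ⊗ p ⊗ p ⊕ k ⊗ k ⊗ m ⊗ m ⊗ p ⊗ p ⊗ q, t(t(k, p, p), r(p, k, p), p ⊕ q), t(m ⊗ q, m ⊗ p ⊗ q, r(m, m, q))) ⊕ q ⊗ t(r(k ⊕ m ⊕ q, m ⊕ m ⊕ q ⊕ q, p ⊗ q), k ⊕ k ⊗ k ⊗ k ⊗ q ⊕ m ⊗ q ⊕ p ⊕ r(q, m, m), k ⊕ k ⊗ p ⊗ q ⊕ m ⊕ q) vs k ⊗ q ⊕ q ⊗ q ⊕ q ⊗ r(k ⊗ k ⊗ k ⊗ m ⊗ p ⊗ p, m, q) ⊕ q ⊗ r(k ⊗ k ⊗ m ⊗ m ⊗ m ⊗ p ⊗ p ⊕ k ⊗ k ⊗ m ⊗ m ⊗ p ⊗ p ⊗ p ⊕ k ⊗ k ⊗ m ⊗ m ⊗ p ⊗ p ⊗ q, t(t(k, p, p), r(p, k, p), p ⊕ q), t(m ⊗ q, r(m, m, q), m ⊗ p ⊗ q)) ⊕ q ⊗ t(r(k ⊕ m ⊕ q, m ⊕ m ⊕ q ⊕ q, p ⊗ q), k ⊕ k ⊗ k ⊗ k ⊗ q ⊕ m ⊗ q ⊕ p ⊕ r(q, m, m), k ⊕ k ⊗ p ⊗ q ⊕ m ⊕ q)

Derivation:
Left:  (q ⊗ k ⊕ q ⊗ t(r(m ⊕ (k ⊕ q), m ⊕ (q ⊕ q) ⊕ m, p ⊗ q), (k ⊗ q ⊗ k ⊗ k ⊕ (r(q, m, m) ⊕ k)) ⊕ (p ⊕ m ⊗ q), k ⊕ ((m ⊕ q) ⊕ p ⊗ (k ⊗ q)))) ⊕ q ⊗ (r((m ⊗ p ⊗ k ⊗ (p ⊗ (m ⊗ (m ⊗ k))) ⊕ m ⊗ p ⊗ m ⊗ k ⊗ q ⊗ k ⊗ p) ⊕ p ⊗ m ⊗ p ⊗ k ⊗ k ⊗ m ⊗ p, t(t(k, p, p), r(p, k, p), p ⊕ q), t(m ⊗ q, (m ⊗ p) ⊗ q, r(m, m, q))) ⊕ q) ⊕ r(k ⊗ ((p ⊗ (k ⊗ k)) ⊗ (m ⊗ p)), m, q) ⊗ q
  Expand products over sums:  k ⊗ q ⊕ q ⊗ t(r(k ⊕ m ⊕ q, m ⊕ m ⊕ q ⊕ q, p ⊗ q), k ⊕ k ⊗ k ⊗ k ⊗ q ⊕ m ⊗ q ⊕ p ⊕ r(q, m, m), k ⊕ k ⊗ p ⊗ q ⊕ m ⊕ q) ⊕ q ⊗ r(k ⊗ k ⊗ m ⊗ m ⊗ m ⊗ p ⊗ p ⊕ k ⊗ k ⊗ m ⊗ m ⊗ p ⊗ p ⊗ p ⊕ k ⊗ k ⊗ m ⊗ m ⊗ p ⊗ p ⊗ q, t(t(k, p, p), r(p, k, p), p ⊕ q), t(m ⊗ q, m ⊗ p ⊗ q, r(m, m, q))) ⊕ q ⊗ q ⊕ q ⊗ r(k ⊗ k ⊗ k ⊗ m ⊗ p ⊗ p, m, q)
  Sort:  k ⊗ q ⊕ q ⊗ q ⊕ q ⊗ r(k ⊗ k ⊗ k ⊗ m ⊗ p ⊗ p, m, q) ⊕ q ⊗ r(k ⊗ k ⊗ m ⊗ m ⊗ m ⊗ p ⊗ p ⊕ k ⊗ k ⊗ m ⊗ m ⊗ p ⊗ p ⊗ p ⊕ k ⊗ k ⊗ m ⊗ m ⊗ p ⊗ p ⊗ q, t(t(k, p, p), r(p, k, p), p ⊕ q), t(m ⊗ q, m ⊗ p ⊗ q, r(m, m, q))) ⊕ q ⊗ t(r(k ⊕ m ⊕ q, m ⊕ m ⊕ q ⊕ q, p ⊗ q), k ⊕ k ⊗ k ⊗ k ⊗ q ⊕ m ⊗ q ⊕ p ⊕ r(q, m, m), k ⊕ k ⊗ p ⊗ q ⊕ m ⊕ q)
Right:  (q ⊗ r(((k ⊗ (m ⊗ p)) ⊗ k) ⊗ k ⊗ p, m, q) ⊕ r(k ⊗ m ⊗ m ⊗ p ⊗ k ⊗ p ⊗ p ⊕ (p ⊗ k ⊗ m ⊗ m ⊗ k ⊗ q ⊗ p ⊕ k ⊗ (p ⊗ m) ⊗ k ⊗ m ⊗ m ⊗ p), t(t(k, p, p), r(p, k, p), p ⊕ q), t(m ⊗ q, r(m, m, q), q ⊗ (p ⊗ m))) ⊗ q) ⊕ q ⊗ q ⊕ q ⊗ t(r(m ⊕ k ⊕ q, m ⊕ m ⊕ q ⊕ q, p ⊗ q), k ⊕ p ⊕ k ⊗ k ⊗ q ⊗ k ⊕ r(q, m, m) ⊕ q ⊗ m, (m ⊕ (q ⊕ k)) ⊕ p ⊗ q ⊗ k) ⊕ k ⊗ q
  Flatten:  q ⊗ r(k ⊗ k ⊗ k ⊗ m ⊗ p ⊗ p, m, q) ⊕ q ⊗ r(k ⊗ k ⊗ m ⊗ m ⊗ m ⊗ p ⊗ p ⊕ k ⊗ k ⊗ m ⊗ m ⊗ p ⊗ p ⊗ p ⊕ k ⊗ k ⊗ m ⊗ m ⊗ p ⊗ p ⊗ q, t(t(k, p, p), r(p, k, p), p ⊕ q), t(m ⊗ q, r(m, m, q), m ⊗ p ⊗ q)) ⊕ q ⊗ q ⊕ q ⊗ t(r(k ⊕ m ⊕ q, m ⊕ m ⊕ q ⊕ q, p ⊗ q), k ⊕ k ⊗ k ⊗ k ⊗ q ⊕ m ⊗ q ⊕ p ⊕ r(q, m, m), k ⊕ k ⊗ p ⊗ q ⊕ m ⊕ q) ⊕ k ⊗ q
  Sort:  k ⊗ q ⊕ q ⊗ q ⊕ q ⊗ r(k ⊗ k ⊗ k ⊗ m ⊗ p ⊗ p, m, q) ⊕ q ⊗ r(k ⊗ k ⊗ m ⊗ m ⊗ m ⊗ p ⊗ p ⊕ k ⊗ k ⊗ m ⊗ m ⊗ p ⊗ p ⊗ p ⊕ k ⊗ k ⊗ m ⊗ m ⊗ p ⊗ p ⊗ q, t(t(k, p, p), r(p, k, p), p ⊕ q), t(m ⊗ q, r(m, m, q), m ⊗ p ⊗ q)) ⊕ q ⊗ t(r(k ⊕ m ⊕ q, m ⊕ m ⊕ q ⊕ q, p ⊗ q), k ⊕ k ⊗ k ⊗ k ⊗ q ⊕ m ⊗ q ⊕ p ⊕ r(q, m, m), k ⊕ k ⊗ p ⊗ q ⊕ m ⊕ q)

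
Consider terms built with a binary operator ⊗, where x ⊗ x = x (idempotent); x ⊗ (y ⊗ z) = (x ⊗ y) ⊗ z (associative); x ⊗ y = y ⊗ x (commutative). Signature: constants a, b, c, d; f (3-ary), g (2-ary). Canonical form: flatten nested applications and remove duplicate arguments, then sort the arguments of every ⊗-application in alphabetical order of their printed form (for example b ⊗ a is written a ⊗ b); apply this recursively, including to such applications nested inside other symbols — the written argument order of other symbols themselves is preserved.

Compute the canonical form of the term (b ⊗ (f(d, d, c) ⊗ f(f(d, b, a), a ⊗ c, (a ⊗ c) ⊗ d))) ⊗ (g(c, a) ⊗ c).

Answer: b ⊗ c ⊗ f(d, d, c) ⊗ f(f(d, b, a), a ⊗ c, a ⊗ c ⊗ d) ⊗ g(c, a)

Derivation:
Flatten:  b ⊗ f(d, d, c) ⊗ f(f(d, b, a), a ⊗ c, (a ⊗ c) ⊗ d) ⊗ g(c, a) ⊗ c
Simplify inside:  f(f(d, b, a), a ⊗ c, (a ⊗ c) ⊗ d)  →  f(f(d, b, a), a ⊗ c, a ⊗ c ⊗ d)
Sort arguments:  b ⊗ c ⊗ f(d, d, c) ⊗ f(f(d, b, a), a ⊗ c, a ⊗ c ⊗ d) ⊗ g(c, a)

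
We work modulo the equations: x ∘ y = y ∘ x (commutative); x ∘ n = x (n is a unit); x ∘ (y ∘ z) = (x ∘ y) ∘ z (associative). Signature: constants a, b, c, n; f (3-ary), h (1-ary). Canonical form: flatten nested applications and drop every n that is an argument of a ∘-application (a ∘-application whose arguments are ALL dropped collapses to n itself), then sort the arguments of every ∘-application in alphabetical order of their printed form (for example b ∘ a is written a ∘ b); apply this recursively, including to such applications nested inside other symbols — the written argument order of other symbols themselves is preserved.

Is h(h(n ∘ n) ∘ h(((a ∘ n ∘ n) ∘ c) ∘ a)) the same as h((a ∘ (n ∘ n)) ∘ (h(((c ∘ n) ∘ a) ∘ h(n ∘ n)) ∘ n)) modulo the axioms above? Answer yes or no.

Answer: no — h(h(a ∘ a ∘ c) ∘ h(n)) vs h(a ∘ h(a ∘ c ∘ h(n)))

Derivation:
Left:  h(h(n ∘ n) ∘ h(((a ∘ n ∘ n) ∘ c) ∘ a))
  Work inside:  h(n ∘ n) ∘ h(((a ∘ n ∘ n) ∘ c) ∘ a)
  Canonicalize subterm:  h(n ∘ n)  →  h(n)
  Simplify inside:  h(((a ∘ n ∘ n) ∘ c) ∘ a)  →  h(a ∘ a ∘ c)
  Sort arguments:  h(a ∘ a ∘ c) ∘ h(n)
  Rebuild:  h(h(a ∘ a ∘ c) ∘ h(n))
Right:  h((a ∘ (n ∘ n)) ∘ (h(((c ∘ n) ∘ a) ∘ h(n ∘ n)) ∘ n))
  Focus inside:  (a ∘ (n ∘ n)) ∘ (h(((c ∘ n) ∘ a) ∘ h(n ∘ n)) ∘ n)
  Un-nest:  a ∘ n ∘ n ∘ h(((c ∘ n) ∘ a) ∘ h(n ∘ n)) ∘ n
  Simplify inside:  h(((c ∘ n) ∘ a) ∘ h(n ∘ n))  →  h(a ∘ c ∘ h(n))
  Drop the unit:  drop n (×3)
  Order the arguments:  a ∘ h(a ∘ c ∘ h(n))
  Rebuild:  h(a ∘ h(a ∘ c ∘ h(n)))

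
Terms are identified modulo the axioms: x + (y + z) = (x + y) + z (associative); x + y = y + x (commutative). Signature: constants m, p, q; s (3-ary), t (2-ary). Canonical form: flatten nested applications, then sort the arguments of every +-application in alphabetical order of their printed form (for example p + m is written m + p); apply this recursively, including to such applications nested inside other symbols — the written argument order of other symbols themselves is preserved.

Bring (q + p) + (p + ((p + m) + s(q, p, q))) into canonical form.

Answer: m + p + p + p + q + s(q, p, q)

Derivation:
Un-nest:  q + p + p + p + m + s(q, p, q)
Sort:  m + p + p + p + q + s(q, p, q)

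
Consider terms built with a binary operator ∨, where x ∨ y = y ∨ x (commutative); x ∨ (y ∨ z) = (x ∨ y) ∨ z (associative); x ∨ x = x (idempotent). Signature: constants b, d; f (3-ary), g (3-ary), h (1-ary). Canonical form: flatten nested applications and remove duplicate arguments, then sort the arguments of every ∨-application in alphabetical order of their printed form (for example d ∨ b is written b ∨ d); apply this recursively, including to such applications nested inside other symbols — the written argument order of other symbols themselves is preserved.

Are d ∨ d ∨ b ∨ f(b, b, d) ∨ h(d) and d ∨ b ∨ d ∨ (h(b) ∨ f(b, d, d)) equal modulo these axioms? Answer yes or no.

Answer: no — b ∨ d ∨ f(b, b, d) ∨ h(d) vs b ∨ d ∨ f(b, d, d) ∨ h(b)

Derivation:
Left:  d ∨ d ∨ b ∨ f(b, b, d) ∨ h(d)
  Deduplicate:  drop duplicate d
  Sort arguments:  b ∨ d ∨ f(b, b, d) ∨ h(d)
Right:  d ∨ b ∨ d ∨ (h(b) ∨ f(b, d, d))
  Merge nested applications:  d ∨ b ∨ d ∨ h(b) ∨ f(b, d, d)
  Drop duplicates:  drop duplicate d
  Sort arguments:  b ∨ d ∨ f(b, d, d) ∨ h(b)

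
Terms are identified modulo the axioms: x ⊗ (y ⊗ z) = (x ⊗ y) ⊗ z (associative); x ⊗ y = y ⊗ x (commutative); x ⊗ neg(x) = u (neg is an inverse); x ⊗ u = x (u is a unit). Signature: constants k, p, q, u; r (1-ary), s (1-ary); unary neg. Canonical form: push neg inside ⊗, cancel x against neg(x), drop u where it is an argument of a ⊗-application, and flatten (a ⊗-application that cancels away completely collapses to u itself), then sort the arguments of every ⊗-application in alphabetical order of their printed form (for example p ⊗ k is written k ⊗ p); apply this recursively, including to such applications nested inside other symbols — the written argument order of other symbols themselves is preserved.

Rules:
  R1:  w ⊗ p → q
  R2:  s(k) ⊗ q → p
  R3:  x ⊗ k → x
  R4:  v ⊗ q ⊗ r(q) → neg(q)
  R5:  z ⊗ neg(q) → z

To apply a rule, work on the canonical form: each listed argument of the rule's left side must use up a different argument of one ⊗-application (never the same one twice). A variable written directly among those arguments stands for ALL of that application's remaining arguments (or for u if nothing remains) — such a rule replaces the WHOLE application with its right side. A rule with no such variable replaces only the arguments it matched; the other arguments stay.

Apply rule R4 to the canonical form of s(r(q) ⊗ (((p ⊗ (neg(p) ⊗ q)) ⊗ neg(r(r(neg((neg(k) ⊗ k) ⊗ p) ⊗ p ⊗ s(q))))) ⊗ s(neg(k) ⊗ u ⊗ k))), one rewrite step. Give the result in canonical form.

Canonical form:  s(neg(r(r(s(q)))) ⊗ q ⊗ r(q) ⊗ s(u))
Match R4:  consume q, r(q);  v := neg(r(r(s(q)))) ⊗ s(u)
Every leftover argument binds to the variable; the entire application is replaced.
New term:  s(neg(q))

Answer: s(neg(q))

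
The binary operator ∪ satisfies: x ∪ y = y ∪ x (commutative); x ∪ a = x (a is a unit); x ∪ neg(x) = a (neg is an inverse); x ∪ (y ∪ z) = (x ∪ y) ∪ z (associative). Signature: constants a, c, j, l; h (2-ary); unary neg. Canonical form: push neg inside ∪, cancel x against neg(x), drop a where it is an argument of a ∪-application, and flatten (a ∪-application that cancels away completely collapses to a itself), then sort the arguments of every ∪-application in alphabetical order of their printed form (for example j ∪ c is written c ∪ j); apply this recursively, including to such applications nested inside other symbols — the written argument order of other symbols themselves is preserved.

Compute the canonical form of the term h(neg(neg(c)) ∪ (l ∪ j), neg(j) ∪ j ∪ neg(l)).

Work inside:  neg(neg(c)) ∪ (l ∪ j)
Push neg inside:  distribute neg over ∪ and collapse double neg
Collect terms:  c ∪ l ∪ j
Order the arguments:  c ∪ j ∪ l
Reassemble:  h(c ∪ j ∪ l, neg(l))

Answer: h(c ∪ j ∪ l, neg(l))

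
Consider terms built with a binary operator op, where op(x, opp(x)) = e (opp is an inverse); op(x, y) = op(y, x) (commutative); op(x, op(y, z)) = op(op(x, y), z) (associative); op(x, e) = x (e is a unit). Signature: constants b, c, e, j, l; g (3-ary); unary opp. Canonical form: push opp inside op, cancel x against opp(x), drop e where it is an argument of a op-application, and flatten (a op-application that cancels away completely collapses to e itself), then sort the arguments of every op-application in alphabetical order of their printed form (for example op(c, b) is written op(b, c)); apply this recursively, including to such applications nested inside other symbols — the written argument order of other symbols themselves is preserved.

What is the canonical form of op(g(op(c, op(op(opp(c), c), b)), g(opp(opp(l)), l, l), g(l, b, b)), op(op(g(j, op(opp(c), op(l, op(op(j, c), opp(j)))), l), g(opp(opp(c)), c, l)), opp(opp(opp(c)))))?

Answer: op(g(c, c, l), g(j, l, l), g(op(b, c), g(l, l, l), g(l, b, b)), opp(c))

Derivation:
Push opp inside:  distribute opp over op and collapse double opp
Collect:  op(g(op(b, c), g(l, l, l), g(l, b, b)), g(j, l, l), g(c, c, l), opp(c))
Order the arguments:  op(g(c, c, l), g(j, l, l), g(op(b, c), g(l, l, l), g(l, b, b)), opp(c))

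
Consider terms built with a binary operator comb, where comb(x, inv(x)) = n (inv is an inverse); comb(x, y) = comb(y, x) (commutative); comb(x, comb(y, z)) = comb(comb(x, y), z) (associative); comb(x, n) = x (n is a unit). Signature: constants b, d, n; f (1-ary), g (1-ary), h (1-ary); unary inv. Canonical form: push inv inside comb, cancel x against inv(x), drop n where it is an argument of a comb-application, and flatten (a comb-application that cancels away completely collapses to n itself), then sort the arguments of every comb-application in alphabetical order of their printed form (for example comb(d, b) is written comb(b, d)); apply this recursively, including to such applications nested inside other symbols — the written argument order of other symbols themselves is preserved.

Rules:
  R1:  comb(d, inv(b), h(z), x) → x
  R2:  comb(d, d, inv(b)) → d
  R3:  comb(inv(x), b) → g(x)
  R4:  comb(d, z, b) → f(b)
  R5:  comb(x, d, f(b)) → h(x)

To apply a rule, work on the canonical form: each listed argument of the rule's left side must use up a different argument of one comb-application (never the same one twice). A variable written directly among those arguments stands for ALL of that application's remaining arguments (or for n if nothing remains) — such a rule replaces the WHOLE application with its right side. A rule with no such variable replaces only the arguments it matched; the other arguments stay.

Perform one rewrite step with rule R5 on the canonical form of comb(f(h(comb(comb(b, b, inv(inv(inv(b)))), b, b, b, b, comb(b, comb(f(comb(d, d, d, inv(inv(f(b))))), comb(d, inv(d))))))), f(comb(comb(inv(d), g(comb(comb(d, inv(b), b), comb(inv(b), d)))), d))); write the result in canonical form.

Canonical form:  comb(f(g(comb(d, d, inv(b)))), f(h(comb(b, b, b, b, b, b, f(comb(d, d, d, f(b)))))))
Apply R5:  consuming d, f(b);  x := comb(d, d)
The extension variable absorbs all remaining arguments, so the whole application is rewritten.
Result:  comb(f(g(comb(d, d, inv(b)))), f(h(comb(b, b, b, b, b, b, f(h(comb(d, d)))))))

Answer: comb(f(g(comb(d, d, inv(b)))), f(h(comb(b, b, b, b, b, b, f(h(comb(d, d)))))))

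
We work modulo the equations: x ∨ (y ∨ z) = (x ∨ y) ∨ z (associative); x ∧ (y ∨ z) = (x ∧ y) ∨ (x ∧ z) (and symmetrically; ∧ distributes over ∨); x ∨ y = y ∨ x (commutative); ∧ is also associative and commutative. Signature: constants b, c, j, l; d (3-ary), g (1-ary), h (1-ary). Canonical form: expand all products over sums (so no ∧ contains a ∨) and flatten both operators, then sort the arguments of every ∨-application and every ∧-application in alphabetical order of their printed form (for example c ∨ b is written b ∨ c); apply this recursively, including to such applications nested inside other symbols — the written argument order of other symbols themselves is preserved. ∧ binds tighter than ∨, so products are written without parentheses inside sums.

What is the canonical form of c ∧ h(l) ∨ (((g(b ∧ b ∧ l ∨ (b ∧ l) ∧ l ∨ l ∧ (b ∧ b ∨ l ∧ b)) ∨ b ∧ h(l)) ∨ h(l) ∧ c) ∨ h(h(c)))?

Answer: b ∧ h(l) ∨ c ∧ h(l) ∨ c ∧ h(l) ∨ g(b ∧ b ∧ l ∨ b ∧ b ∧ l ∨ b ∧ l ∧ l ∨ b ∧ l ∧ l) ∨ h(h(c))

Derivation:
Distribute:  c ∧ h(l) ∨ g(b ∧ b ∧ l ∨ b ∧ b ∧ l ∨ b ∧ l ∧ l ∨ b ∧ l ∧ l) ∨ b ∧ h(l) ∨ c ∧ h(l) ∨ h(h(c))
Order the arguments:  b ∧ h(l) ∨ c ∧ h(l) ∨ c ∧ h(l) ∨ g(b ∧ b ∧ l ∨ b ∧ b ∧ l ∨ b ∧ l ∧ l ∨ b ∧ l ∧ l) ∨ h(h(c))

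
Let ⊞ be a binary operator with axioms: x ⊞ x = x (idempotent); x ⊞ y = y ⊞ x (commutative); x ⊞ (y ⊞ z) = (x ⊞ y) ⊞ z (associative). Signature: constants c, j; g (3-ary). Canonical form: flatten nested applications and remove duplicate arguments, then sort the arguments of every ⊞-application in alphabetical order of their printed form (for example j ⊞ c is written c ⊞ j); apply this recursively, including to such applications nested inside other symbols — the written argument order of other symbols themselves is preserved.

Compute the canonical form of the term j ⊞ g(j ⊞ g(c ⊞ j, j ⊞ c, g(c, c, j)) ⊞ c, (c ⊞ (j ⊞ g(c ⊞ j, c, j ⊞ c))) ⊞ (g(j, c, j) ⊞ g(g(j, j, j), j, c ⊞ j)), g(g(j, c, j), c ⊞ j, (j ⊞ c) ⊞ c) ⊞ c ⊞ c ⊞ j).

Answer: g(c ⊞ g(c ⊞ j, c ⊞ j, g(c, c, j)) ⊞ j, c ⊞ g(c ⊞ j, c, c ⊞ j) ⊞ g(g(j, j, j), j, c ⊞ j) ⊞ g(j, c, j) ⊞ j, c ⊞ g(g(j, c, j), c ⊞ j, c ⊞ j) ⊞ j) ⊞ j

Derivation:
Inside:  g(j ⊞ g(c ⊞ j, j ⊞ c, g(c, c, j)) ⊞ c, (c ⊞ (j ⊞ g(c ⊞ j, c, j ⊞ c))) ⊞ (g(j, c, j) ⊞ g(g(j, j, j), j, c ⊞ j)), g(g(j, c, j), c ⊞ j, (j ⊞ c) ⊞ c) ⊞ c ⊞ c ⊞ j)  →  g(c ⊞ g(c ⊞ j, c ⊞ j, g(c, c, j)) ⊞ j, c ⊞ g(c ⊞ j, c, c ⊞ j) ⊞ g(g(j, j, j), j, c ⊞ j) ⊞ g(j, c, j) ⊞ j, c ⊞ g(g(j, c, j), c ⊞ j, c ⊞ j) ⊞ j)
Order the arguments:  g(c ⊞ g(c ⊞ j, c ⊞ j, g(c, c, j)) ⊞ j, c ⊞ g(c ⊞ j, c, c ⊞ j) ⊞ g(g(j, j, j), j, c ⊞ j) ⊞ g(j, c, j) ⊞ j, c ⊞ g(g(j, c, j), c ⊞ j, c ⊞ j) ⊞ j) ⊞ j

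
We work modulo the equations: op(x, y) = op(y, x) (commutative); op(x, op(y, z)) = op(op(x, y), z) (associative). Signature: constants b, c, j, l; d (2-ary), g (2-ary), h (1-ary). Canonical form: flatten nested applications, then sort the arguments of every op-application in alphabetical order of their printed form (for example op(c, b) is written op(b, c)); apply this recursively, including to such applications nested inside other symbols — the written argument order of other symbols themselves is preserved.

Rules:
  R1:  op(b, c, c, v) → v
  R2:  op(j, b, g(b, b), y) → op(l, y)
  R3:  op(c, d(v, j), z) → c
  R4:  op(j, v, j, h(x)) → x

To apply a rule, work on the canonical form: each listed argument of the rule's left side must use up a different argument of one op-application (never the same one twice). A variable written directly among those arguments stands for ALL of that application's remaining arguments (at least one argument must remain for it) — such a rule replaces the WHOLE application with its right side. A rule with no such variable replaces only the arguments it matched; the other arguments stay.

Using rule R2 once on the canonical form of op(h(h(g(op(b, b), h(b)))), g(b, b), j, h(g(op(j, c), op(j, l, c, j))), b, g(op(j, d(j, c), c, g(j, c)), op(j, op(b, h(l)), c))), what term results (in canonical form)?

Canonical form:  op(b, g(b, b), g(op(c, d(j, c), g(j, c), j), op(b, c, h(l), j)), h(g(op(c, j), op(c, j, j, l))), h(h(g(op(b, b), h(b)))), j)
Apply R2:  consuming b, g(b, b), j;  y := op(g(op(c, d(j, c), g(j, c), j), op(b, c, h(l), j)), h(g(op(c, j), op(c, j, j, l))), h(h(g(op(b, b), h(b)))))
The extension variable absorbs all remaining arguments, so the whole application is rewritten.
Giving:  op(g(op(c, d(j, c), g(j, c), j), op(b, c, h(l), j)), h(g(op(c, j), op(c, j, j, l))), h(h(g(op(b, b), h(b)))), l)

Answer: op(g(op(c, d(j, c), g(j, c), j), op(b, c, h(l), j)), h(g(op(c, j), op(c, j, j, l))), h(h(g(op(b, b), h(b)))), l)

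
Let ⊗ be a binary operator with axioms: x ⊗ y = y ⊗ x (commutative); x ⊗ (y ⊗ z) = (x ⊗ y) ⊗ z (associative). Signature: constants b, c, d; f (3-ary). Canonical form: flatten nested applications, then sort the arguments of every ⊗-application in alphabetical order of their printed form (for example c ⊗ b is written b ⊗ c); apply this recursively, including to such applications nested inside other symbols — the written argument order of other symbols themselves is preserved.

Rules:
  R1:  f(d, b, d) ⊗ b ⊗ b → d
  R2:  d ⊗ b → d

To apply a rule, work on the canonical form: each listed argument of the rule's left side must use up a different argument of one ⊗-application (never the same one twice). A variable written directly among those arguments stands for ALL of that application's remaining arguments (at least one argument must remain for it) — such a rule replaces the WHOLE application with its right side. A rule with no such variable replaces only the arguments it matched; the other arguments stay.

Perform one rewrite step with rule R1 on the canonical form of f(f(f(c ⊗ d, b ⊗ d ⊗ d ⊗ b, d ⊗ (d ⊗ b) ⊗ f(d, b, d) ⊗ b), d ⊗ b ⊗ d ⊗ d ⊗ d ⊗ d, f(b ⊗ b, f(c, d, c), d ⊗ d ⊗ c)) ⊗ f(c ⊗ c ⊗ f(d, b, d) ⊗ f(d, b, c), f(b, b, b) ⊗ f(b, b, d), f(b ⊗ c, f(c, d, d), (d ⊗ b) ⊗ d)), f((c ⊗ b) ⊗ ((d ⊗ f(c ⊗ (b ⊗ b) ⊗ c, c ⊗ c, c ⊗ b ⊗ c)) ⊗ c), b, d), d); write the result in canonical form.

Answer: f(f(c ⊗ c ⊗ f(d, b, c) ⊗ f(d, b, d), f(b, b, b) ⊗ f(b, b, d), f(b ⊗ c, f(c, d, d), b ⊗ d ⊗ d)) ⊗ f(f(c ⊗ d, b ⊗ b ⊗ d ⊗ d, d ⊗ d ⊗ d), b ⊗ d ⊗ d ⊗ d ⊗ d ⊗ d, f(b ⊗ b, f(c, d, c), c ⊗ d ⊗ d)), f(b ⊗ c ⊗ c ⊗ d ⊗ f(b ⊗ b ⊗ c ⊗ c, c ⊗ c, b ⊗ c ⊗ c), b, d), d)

Derivation:
Canonical form:  f(f(c ⊗ c ⊗ f(d, b, c) ⊗ f(d, b, d), f(b, b, b) ⊗ f(b, b, d), f(b ⊗ c, f(c, d, d), b ⊗ d ⊗ d)) ⊗ f(f(c ⊗ d, b ⊗ b ⊗ d ⊗ d, b ⊗ b ⊗ d ⊗ d ⊗ f(d, b, d)), b ⊗ d ⊗ d ⊗ d ⊗ d ⊗ d, f(b ⊗ b, f(c, d, c), c ⊗ d ⊗ d)), f(b ⊗ c ⊗ c ⊗ d ⊗ f(b ⊗ b ⊗ c ⊗ c, c ⊗ c, b ⊗ c ⊗ c), b, d), d)
Apply R1:  consuming b, b, f(d, b, d)
New term:  f(f(c ⊗ c ⊗ f(d, b, c) ⊗ f(d, b, d), f(b, b, b) ⊗ f(b, b, d), f(b ⊗ c, f(c, d, d), b ⊗ d ⊗ d)) ⊗ f(f(c ⊗ d, b ⊗ b ⊗ d ⊗ d, d ⊗ d ⊗ d), b ⊗ d ⊗ d ⊗ d ⊗ d ⊗ d, f(b ⊗ b, f(c, d, c), c ⊗ d ⊗ d)), f(b ⊗ c ⊗ c ⊗ d ⊗ f(b ⊗ b ⊗ c ⊗ c, c ⊗ c, b ⊗ c ⊗ c), b, d), d)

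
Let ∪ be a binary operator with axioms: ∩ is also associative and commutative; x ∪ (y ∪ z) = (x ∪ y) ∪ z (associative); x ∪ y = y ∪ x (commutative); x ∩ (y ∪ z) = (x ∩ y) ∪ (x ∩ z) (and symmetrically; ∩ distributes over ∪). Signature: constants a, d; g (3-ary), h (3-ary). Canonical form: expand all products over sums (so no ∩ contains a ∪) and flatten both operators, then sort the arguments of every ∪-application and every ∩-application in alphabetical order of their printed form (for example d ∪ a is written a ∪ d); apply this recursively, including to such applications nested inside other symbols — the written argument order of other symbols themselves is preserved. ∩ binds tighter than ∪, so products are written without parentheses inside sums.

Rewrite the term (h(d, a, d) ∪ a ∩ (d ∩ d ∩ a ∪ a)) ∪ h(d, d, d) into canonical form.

Answer: a ∩ a ∪ a ∩ a ∩ d ∩ d ∪ h(d, a, d) ∪ h(d, d, d)

Derivation:
Expand products over sums:  h(d, a, d) ∪ a ∩ a ∩ d ∩ d ∪ a ∩ a ∪ h(d, d, d)
Order the arguments:  a ∩ a ∪ a ∩ a ∩ d ∩ d ∪ h(d, a, d) ∪ h(d, d, d)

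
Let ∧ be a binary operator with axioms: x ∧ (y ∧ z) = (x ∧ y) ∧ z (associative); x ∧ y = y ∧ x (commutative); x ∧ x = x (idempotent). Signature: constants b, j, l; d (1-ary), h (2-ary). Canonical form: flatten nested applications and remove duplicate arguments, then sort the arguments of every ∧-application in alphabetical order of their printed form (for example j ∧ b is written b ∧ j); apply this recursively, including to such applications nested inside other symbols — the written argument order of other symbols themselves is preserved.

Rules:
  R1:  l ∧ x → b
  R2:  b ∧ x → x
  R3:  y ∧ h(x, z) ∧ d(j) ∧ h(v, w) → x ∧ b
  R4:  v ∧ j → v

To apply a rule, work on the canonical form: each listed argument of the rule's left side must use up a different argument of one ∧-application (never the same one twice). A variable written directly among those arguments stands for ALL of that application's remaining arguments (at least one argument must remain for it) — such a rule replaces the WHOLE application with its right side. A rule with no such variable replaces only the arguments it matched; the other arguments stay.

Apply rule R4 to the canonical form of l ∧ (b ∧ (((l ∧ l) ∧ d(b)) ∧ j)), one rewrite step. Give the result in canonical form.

Canonical form:  b ∧ d(b) ∧ j ∧ l
Match R4:  consume j;  v := b ∧ d(b) ∧ l
The extension variable absorbs all remaining arguments, so the whole application is rewritten.
Giving:  b ∧ d(b) ∧ l

Answer: b ∧ d(b) ∧ l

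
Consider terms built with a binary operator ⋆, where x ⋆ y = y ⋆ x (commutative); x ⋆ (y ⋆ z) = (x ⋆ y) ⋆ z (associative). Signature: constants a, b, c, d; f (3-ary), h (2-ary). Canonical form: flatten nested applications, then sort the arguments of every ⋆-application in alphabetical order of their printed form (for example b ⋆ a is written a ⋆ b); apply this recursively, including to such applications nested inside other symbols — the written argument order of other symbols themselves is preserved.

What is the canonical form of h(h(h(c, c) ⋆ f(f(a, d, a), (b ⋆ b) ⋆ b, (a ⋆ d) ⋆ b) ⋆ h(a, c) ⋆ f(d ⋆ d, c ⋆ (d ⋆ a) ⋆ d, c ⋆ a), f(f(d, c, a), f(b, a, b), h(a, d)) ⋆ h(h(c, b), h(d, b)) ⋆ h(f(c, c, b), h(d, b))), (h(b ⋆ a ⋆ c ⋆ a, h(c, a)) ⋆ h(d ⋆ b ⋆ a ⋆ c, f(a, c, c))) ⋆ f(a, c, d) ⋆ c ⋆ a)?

Focus inside:  h(c, c) ⋆ f(f(a, d, a), (b ⋆ b) ⋆ b, (a ⋆ d) ⋆ b) ⋆ h(a, c) ⋆ f(d ⋆ d, c ⋆ (d ⋆ a) ⋆ d, c ⋆ a)
Canonicalize subterm:  f(f(a, d, a), (b ⋆ b) ⋆ b, (a ⋆ d) ⋆ b)  →  f(f(a, d, a), b ⋆ b ⋆ b, a ⋆ b ⋆ d)
Canonicalize subterm:  f(d ⋆ d, c ⋆ (d ⋆ a) ⋆ d, c ⋆ a)  →  f(d ⋆ d, a ⋆ c ⋆ d ⋆ d, a ⋆ c)
Order the arguments:  f(d ⋆ d, a ⋆ c ⋆ d ⋆ d, a ⋆ c) ⋆ f(f(a, d, a), b ⋆ b ⋆ b, a ⋆ b ⋆ d) ⋆ h(a, c) ⋆ h(c, c)
Rebuild:  h(h(f(d ⋆ d, a ⋆ c ⋆ d ⋆ d, a ⋆ c) ⋆ f(f(a, d, a), b ⋆ b ⋆ b, a ⋆ b ⋆ d) ⋆ h(a, c) ⋆ h(c, c), f(f(d, c, a), f(b, a, b), h(a, d)) ⋆ h(f(c, c, b), h(d, b)) ⋆ h(h(c, b), h(d, b))), a ⋆ c ⋆ f(a, c, d) ⋆ h(a ⋆ a ⋆ b ⋆ c, h(c, a)) ⋆ h(a ⋆ b ⋆ c ⋆ d, f(a, c, c)))

Answer: h(h(f(d ⋆ d, a ⋆ c ⋆ d ⋆ d, a ⋆ c) ⋆ f(f(a, d, a), b ⋆ b ⋆ b, a ⋆ b ⋆ d) ⋆ h(a, c) ⋆ h(c, c), f(f(d, c, a), f(b, a, b), h(a, d)) ⋆ h(f(c, c, b), h(d, b)) ⋆ h(h(c, b), h(d, b))), a ⋆ c ⋆ f(a, c, d) ⋆ h(a ⋆ a ⋆ b ⋆ c, h(c, a)) ⋆ h(a ⋆ b ⋆ c ⋆ d, f(a, c, c)))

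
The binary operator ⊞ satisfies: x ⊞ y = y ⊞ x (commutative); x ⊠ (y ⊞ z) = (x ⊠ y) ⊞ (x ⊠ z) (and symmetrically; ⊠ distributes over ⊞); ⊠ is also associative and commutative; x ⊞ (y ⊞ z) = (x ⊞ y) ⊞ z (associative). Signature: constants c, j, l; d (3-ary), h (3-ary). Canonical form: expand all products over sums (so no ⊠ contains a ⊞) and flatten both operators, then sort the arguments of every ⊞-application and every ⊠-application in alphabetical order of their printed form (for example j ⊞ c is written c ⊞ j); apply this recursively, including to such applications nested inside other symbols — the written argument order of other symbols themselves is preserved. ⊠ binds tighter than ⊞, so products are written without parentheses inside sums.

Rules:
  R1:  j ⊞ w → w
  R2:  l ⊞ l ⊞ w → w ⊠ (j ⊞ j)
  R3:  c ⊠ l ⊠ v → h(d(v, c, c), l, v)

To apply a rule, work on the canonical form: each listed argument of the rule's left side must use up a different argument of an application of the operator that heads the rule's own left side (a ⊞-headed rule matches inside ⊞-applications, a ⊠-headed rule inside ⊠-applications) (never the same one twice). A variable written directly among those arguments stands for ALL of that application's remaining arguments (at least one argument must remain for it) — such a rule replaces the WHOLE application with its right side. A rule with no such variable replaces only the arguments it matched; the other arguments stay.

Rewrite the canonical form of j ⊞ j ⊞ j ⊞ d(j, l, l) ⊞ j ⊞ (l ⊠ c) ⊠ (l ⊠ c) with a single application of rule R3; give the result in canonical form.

Canonical form:  c ⊠ c ⊠ l ⊠ l ⊞ d(j, l, l) ⊞ j ⊞ j ⊞ j ⊞ j
R3 matches:  uses c, l;  v := c ⊠ l
The variable takes the whole remainder — replace the entire application.
New term:  d(j, l, l) ⊞ h(d(c ⊠ l, c, c), l, c ⊠ l) ⊞ j ⊞ j ⊞ j ⊞ j

Answer: d(j, l, l) ⊞ h(d(c ⊠ l, c, c), l, c ⊠ l) ⊞ j ⊞ j ⊞ j ⊞ j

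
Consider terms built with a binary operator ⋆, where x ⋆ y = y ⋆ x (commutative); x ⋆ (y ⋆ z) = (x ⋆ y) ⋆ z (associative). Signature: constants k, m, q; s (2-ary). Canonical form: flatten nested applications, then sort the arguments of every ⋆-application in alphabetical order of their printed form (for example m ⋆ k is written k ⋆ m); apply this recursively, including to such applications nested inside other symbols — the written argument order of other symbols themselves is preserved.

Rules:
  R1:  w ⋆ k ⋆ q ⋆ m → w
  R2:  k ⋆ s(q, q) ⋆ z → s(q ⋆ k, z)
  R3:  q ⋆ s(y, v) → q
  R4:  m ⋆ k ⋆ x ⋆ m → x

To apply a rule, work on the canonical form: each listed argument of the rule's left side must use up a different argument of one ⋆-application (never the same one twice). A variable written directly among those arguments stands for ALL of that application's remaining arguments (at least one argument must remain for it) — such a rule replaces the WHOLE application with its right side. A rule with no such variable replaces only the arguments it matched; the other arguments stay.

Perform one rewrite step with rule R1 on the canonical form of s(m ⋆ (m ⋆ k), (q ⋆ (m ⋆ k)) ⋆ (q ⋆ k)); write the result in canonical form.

Answer: s(k ⋆ m ⋆ m, k ⋆ q)

Derivation:
Canonical form:  s(k ⋆ m ⋆ m, k ⋆ k ⋆ m ⋆ q ⋆ q)
Apply R1:  consuming k, m, q;  w := k ⋆ q
Every leftover argument binds to the variable; the entire application is replaced.
New term:  s(k ⋆ m ⋆ m, k ⋆ q)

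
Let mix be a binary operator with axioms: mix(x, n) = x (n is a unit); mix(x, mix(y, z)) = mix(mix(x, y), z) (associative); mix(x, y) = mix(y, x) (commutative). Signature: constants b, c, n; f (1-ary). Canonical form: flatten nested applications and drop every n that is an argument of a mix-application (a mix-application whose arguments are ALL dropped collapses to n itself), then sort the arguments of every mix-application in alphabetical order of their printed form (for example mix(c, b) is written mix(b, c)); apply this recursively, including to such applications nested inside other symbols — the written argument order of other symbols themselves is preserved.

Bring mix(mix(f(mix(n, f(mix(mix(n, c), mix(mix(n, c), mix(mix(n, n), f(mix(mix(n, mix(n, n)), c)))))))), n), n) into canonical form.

Answer: f(f(mix(c, c, f(c))))

Derivation:
Un-nest:  mix(f(mix(n, f(mix(mix(n, c), mix(mix(n, c), mix(mix(n, n), f(mix(mix(n, mix(n, n)), c)))))))), n, n)
Canonicalize subterm:  f(mix(n, f(mix(mix(n, c), mix(mix(n, c), mix(mix(n, n), f(mix(mix(n, mix(n, n)), c))))))))  →  f(f(mix(c, c, f(c))))
Drop the unit:  drop n (×2)
Sort arguments:  f(f(mix(c, c, f(c))))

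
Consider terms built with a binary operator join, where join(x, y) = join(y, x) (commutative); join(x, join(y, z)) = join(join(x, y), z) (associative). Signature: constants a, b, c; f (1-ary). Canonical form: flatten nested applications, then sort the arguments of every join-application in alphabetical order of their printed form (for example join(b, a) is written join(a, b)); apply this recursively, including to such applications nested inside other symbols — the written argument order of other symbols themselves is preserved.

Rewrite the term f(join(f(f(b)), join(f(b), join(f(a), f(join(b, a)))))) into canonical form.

Work inside:  join(f(f(b)), join(f(b), join(f(a), f(join(b, a)))))
Merge nested applications:  join(f(f(b)), f(b), f(a), f(join(b, a)))
Simplify inside:  f(join(b, a))  →  f(join(a, b))
Sort arguments:  join(f(a), f(b), f(f(b)), f(join(a, b)))
Rebuild:  f(join(f(a), f(b), f(f(b)), f(join(a, b))))

Answer: f(join(f(a), f(b), f(f(b)), f(join(a, b))))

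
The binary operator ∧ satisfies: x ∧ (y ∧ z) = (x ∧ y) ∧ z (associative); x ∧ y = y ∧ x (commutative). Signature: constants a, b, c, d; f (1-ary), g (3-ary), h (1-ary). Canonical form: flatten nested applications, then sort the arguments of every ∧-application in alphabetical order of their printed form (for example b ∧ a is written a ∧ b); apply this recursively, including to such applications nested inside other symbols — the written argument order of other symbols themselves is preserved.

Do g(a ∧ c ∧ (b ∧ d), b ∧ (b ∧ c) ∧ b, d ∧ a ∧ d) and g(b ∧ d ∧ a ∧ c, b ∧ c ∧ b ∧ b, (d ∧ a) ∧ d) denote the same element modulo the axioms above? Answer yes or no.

Left:  g(a ∧ c ∧ (b ∧ d), b ∧ (b ∧ c) ∧ b, d ∧ a ∧ d)
  Work inside:  b ∧ (b ∧ c) ∧ b
  Merge nested applications:  b ∧ b ∧ c ∧ b
  Order the arguments:  b ∧ b ∧ b ∧ c
  Reassemble:  g(a ∧ b ∧ c ∧ d, b ∧ b ∧ b ∧ c, a ∧ d ∧ d)
Right:  g(b ∧ d ∧ a ∧ c, b ∧ c ∧ b ∧ b, (d ∧ a) ∧ d)
  Focus inside:  (d ∧ a) ∧ d
  Flatten:  d ∧ a ∧ d
  Sort arguments:  a ∧ d ∧ d
  Put back:  g(a ∧ b ∧ c ∧ d, b ∧ b ∧ b ∧ c, a ∧ d ∧ d)

Answer: yes — both canonical forms are g(a ∧ b ∧ c ∧ d, b ∧ b ∧ b ∧ c, a ∧ d ∧ d)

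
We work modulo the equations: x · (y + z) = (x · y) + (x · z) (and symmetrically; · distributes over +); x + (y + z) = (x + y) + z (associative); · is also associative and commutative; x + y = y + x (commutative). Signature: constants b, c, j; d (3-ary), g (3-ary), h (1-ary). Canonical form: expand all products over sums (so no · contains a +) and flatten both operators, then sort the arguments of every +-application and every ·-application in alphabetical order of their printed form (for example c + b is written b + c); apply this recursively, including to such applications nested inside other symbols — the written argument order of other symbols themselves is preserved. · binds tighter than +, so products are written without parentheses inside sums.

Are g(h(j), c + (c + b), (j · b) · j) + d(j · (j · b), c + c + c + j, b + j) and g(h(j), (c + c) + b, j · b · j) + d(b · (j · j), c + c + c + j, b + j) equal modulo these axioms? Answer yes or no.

Left:  g(h(j), c + (c + b), (j · b) · j) + d(j · (j · b), c + c + c + j, b + j)
  Flatten:  g(h(j), b + c + c, b · j · j) + d(b · j · j, c + c + c + j, b + j)
  Sort arguments:  d(b · j · j, c + c + c + j, b + j) + g(h(j), b + c + c, b · j · j)
Right:  g(h(j), (c + c) + b, j · b · j) + d(b · (j · j), c + c + c + j, b + j)
  Un-nest:  g(h(j), b + c + c, b · j · j) + d(b · j · j, c + c + c + j, b + j)
  Sort arguments:  d(b · j · j, c + c + c + j, b + j) + g(h(j), b + c + c, b · j · j)

Answer: yes — both canonical forms are d(b · j · j, c + c + c + j, b + j) + g(h(j), b + c + c, b · j · j)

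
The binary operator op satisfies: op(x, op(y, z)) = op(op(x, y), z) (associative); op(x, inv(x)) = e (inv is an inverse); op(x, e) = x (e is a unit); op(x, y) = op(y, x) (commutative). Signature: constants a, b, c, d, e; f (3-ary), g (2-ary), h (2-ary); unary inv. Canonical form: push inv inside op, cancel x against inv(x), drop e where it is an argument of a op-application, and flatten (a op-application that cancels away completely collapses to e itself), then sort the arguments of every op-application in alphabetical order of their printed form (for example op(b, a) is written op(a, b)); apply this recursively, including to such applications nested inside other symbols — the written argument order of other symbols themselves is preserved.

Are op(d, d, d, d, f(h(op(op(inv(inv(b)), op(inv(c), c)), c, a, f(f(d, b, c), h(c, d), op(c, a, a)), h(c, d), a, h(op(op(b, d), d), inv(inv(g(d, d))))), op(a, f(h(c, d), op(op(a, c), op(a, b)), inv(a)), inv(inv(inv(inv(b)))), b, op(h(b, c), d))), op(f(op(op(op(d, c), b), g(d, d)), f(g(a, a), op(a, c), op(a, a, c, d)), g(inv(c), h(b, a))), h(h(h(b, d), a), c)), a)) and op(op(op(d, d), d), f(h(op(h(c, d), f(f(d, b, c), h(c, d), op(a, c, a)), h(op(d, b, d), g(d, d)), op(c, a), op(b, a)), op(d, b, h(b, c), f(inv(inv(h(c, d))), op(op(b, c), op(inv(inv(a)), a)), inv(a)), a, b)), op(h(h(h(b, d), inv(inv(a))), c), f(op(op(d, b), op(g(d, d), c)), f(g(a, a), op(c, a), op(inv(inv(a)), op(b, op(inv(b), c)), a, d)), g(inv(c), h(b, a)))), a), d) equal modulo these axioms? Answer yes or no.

Left:  op(d, d, d, d, f(h(op(op(inv(inv(b)), op(inv(c), c)), c, a, f(f(d, b, c), h(c, d), op(c, a, a)), h(c, d), a, h(op(op(b, d), d), inv(inv(g(d, d))))), op(a, f(h(c, d), op(op(a, c), op(a, b)), inv(a)), inv(inv(inv(inv(b)))), b, op(h(b, c), d))), op(f(op(op(op(d, c), b), g(d, d)), f(g(a, a), op(a, c), op(a, a, c, d)), g(inv(c), h(b, a))), h(h(h(b, d), a), c)), a))
  Push inv inside:  distribute inv over op and collapse double inv
  Collect terms:  op(d, d, d, d, f(h(op(a, a, b, c, f(f(d, b, c), h(c, d), op(a, a, c)), h(c, d), h(op(b, d, d), g(d, d))), op(a, b, b, d, f(h(c, d), op(a, a, b, c), inv(a)), h(b, c))), op(f(op(b, c, d, g(d, d)), f(g(a, a), op(a, c), op(a, a, c, d)), g(inv(c), h(b, a))), h(h(h(b, d), a), c)), a))
Right:  op(op(op(d, d), d), f(h(op(h(c, d), f(f(d, b, c), h(c, d), op(a, c, a)), h(op(d, b, d), g(d, d)), op(c, a), op(b, a)), op(d, b, h(b, c), f(inv(inv(h(c, d))), op(op(b, c), op(inv(inv(a)), a)), inv(a)), a, b)), op(h(h(h(b, d), inv(inv(a))), c), f(op(op(d, b), op(g(d, d), c)), f(g(a, a), op(c, a), op(inv(inv(a)), op(b, op(inv(b), c)), a, d)), g(inv(c), h(b, a)))), a), d)
  Push inv inside:  distribute inv over op and collapse double inv
  Collect terms:  op(d, d, d, d, f(h(op(a, a, b, c, f(f(d, b, c), h(c, d), op(a, a, c)), h(c, d), h(op(b, d, d), g(d, d))), op(a, b, b, d, f(h(c, d), op(a, a, b, c), inv(a)), h(b, c))), op(f(op(b, c, d, g(d, d)), f(g(a, a), op(a, c), op(a, a, c, d)), g(inv(c), h(b, a))), h(h(h(b, d), a), c)), a))

Answer: yes — both canonical forms are op(d, d, d, d, f(h(op(a, a, b, c, f(f(d, b, c), h(c, d), op(a, a, c)), h(c, d), h(op(b, d, d), g(d, d))), op(a, b, b, d, f(h(c, d), op(a, a, b, c), inv(a)), h(b, c))), op(f(op(b, c, d, g(d, d)), f(g(a, a), op(a, c), op(a, a, c, d)), g(inv(c), h(b, a))), h(h(h(b, d), a), c)), a))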